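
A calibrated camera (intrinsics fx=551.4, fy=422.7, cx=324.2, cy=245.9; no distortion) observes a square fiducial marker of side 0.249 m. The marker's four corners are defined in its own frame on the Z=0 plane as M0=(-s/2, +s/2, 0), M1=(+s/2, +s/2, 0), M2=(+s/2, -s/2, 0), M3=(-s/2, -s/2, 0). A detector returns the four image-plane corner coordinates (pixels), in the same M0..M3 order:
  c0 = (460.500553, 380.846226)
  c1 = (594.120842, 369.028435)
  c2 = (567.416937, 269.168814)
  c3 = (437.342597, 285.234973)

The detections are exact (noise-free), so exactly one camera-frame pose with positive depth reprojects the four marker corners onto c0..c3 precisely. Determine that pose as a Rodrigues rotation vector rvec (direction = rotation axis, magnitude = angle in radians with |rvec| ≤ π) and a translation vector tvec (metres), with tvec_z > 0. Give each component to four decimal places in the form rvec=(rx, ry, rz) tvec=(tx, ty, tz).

Intrinsics K: fx=551.4, fy=422.7, cx=324.2, cy=245.9
Marker side s = 0.249 m; corners in marker frame (Z=0):
  M0 = (-0.1245, +0.1245, 0)
  M1 = (+0.1245, +0.1245, 0)
  M2 = (+0.1245, -0.1245, 0)
  M3 = (-0.1245, -0.1245, 0)
Detected image corners:
  c0 = (460.500553, 380.846226) px
  c1 = (594.120842, 369.028435) px
  c2 = (567.416937, 269.168814) px
  c3 = (437.342597, 285.234973) px
Planar DLT: solve 8×8 A·h = b for H (H[2,2]=1):
  H  [+434.20225 +62.36100 +513.21360]
  H  [-116.38847 +368.50240 +325.78584]
  H  [-0.18499 -0.07303 +1.00000]
B = K⁻¹H; ‖b₁‖=0.930357, ‖b₂‖=0.930357; λ = 2/(‖b₁‖+‖b₂‖) = 1.074857, sign → tz>0 ⇒ λ=+1.074857
r₁ = λ·B[:,0] = (+0.96331,-0.18029,-0.19884); r₂ = λ·B[:,1] = (+0.16771,+0.98271,-0.07850)
r₃ = r₁×r₂ = (+0.20955,+0.04227,+0.97688); SVD([r₁ r₂ r₃]) → R = UVᵀ:
  R  [+0.96331 +0.16771 +0.20955]
  R  [-0.18029 +0.98271 +0.04227]
  R  [-0.19884 -0.07850 +0.97688]
t = (+0.36845, +0.20314, +1.07486) m
tr R = 2.922897; θ = arccos((tr R − 1)/2) = 0.278574 rad = 15.961°
axis k = ((R−Rᵀ)₃₂, (R−Rᵀ)₁₃, (R−Rᵀ)₂₁) / (2 sinθ) = (-0.219586, +0.742558, -0.632764)
rvec = θ·k = (-0.061171, +0.206857, -0.176272)

rvec=(-0.0612, 0.2069, -0.1763) tvec=(0.3684, 0.2031, 1.0749)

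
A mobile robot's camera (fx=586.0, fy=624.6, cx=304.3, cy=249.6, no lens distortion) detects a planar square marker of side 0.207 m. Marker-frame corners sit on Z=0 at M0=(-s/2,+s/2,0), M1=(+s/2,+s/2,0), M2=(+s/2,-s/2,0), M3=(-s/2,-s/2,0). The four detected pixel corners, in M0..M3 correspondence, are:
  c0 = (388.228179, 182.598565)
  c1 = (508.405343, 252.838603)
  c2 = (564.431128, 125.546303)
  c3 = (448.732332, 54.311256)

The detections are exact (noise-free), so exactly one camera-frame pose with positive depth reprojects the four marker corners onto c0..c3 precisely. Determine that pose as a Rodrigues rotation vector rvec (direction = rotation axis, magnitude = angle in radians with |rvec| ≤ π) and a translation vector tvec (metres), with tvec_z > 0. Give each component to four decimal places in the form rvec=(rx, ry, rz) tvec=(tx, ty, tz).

rvec=(-0.0886, -0.1216, 0.4795) tvec=(0.2605, -0.1350, 0.8764)

Intrinsics K: fx=586.0, fy=624.6, cx=304.3, cy=249.6
Marker side s = 0.207 m; corners in marker frame (Z=0):
  M0 = (-0.1035, +0.1035, 0)
  M1 = (+0.1035, +0.1035, 0)
  M2 = (+0.1035, -0.1035, 0)
  M3 = (-0.1035, -0.1035, 0)
Detected image corners:
  c0 = (388.228179, 182.598565) px
  c1 = (508.405343, 252.838603) px
  c2 = (564.431128, 125.546303) px
  c3 = (448.732332, 54.311256) px
Planar DLT: solve 8×8 A·h = b for H (H[2,2]=1):
  H  [+621.77685 -343.15947 +478.50652]
  H  [+358.56849 +597.40152 +153.36759]
  H  [+0.10927 -0.12946 +1.00000]
B = K⁻¹H; ‖b₁‖=1.141013, ‖b₂‖=1.141013; λ = 2/(‖b₁‖+‖b₂‖) = 0.876415, sign → tz>0 ⇒ λ=+0.876415
r₁ = λ·B[:,0] = (+0.88019,+0.46486,+0.09577); r₂ = λ·B[:,1] = (-0.45431,+0.88359,-0.11346)
r₃ = r₁×r₂ = (-0.13736,+0.05635,+0.98892); SVD([r₁ r₂ r₃]) → R = UVᵀ:
  R  [+0.88019 -0.45431 -0.13736]
  R  [+0.46486 +0.88359 +0.05635]
  R  [+0.09577 -0.11346 +0.98892]
t = (+0.26054, -0.13503, +0.87641) m
tr R = 2.752697; θ = arccos((tr R − 1)/2) = 0.502569 rad = 28.795°
axis k = ((R−Rᵀ)₃₂, (R−Rᵀ)₁₃, (R−Rᵀ)₂₁) / (2 sinθ) = (-0.176271, -0.242000, +0.954130)
rvec = θ·k = (-0.088588, -0.121622, +0.479516)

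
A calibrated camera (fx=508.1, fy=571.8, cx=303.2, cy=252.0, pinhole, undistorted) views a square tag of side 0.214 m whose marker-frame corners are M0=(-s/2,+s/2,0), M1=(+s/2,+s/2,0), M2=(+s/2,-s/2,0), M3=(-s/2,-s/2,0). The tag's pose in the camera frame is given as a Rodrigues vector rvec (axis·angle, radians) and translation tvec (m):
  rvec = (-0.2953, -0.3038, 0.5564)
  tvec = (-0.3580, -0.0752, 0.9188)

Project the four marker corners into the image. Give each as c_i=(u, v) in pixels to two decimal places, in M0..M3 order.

Intrinsics K: fx=508.1, fy=571.8, cx=303.2, cy=252.0
Marker side s = 0.214 m; corners in marker frame (Z=0):
  M0 = (-0.1070, +0.1070, 0)
  M1 = (+0.1070, +0.1070, 0)
  M2 = (+0.1070, -0.1070, 0)
  M3 = (-0.1070, -0.1070, 0)
rvec = (-0.2953, -0.3038, 0.5564), |rvec| = θ = 0.69934 rad = 40.069°
Rodrigues: sinθ=0.64371, 1−cosθ=0.23473; R = I + sinθ·[k]× + (1−cosθ)·[k]×²:
    [+0.80712 -0.46909 -0.35849]
    [+0.55520 +0.80956 +0.19068]
    [+0.20078 -0.35294 +0.91385]
t = (-0.3580, -0.0752, 0.9188) m
M0: Pc = R·M0+t = (-0.49455, -0.04798, +0.85955); u = 508.1·(-0.49455)/0.85955 + 303.2 = 10.8585, v = 571.8·(-0.04798)/0.85955 + 252.0 = 220.0802
M1: Pc = R·M1+t = (-0.32183, +0.07083, +0.90252); u = 508.1·(-0.32183)/0.90252 + 303.2 = 122.0159, v = 571.8·(+0.07083)/0.90252 + 252.0 = 296.8749
M2: Pc = R·M2+t = (-0.22145, -0.10242, +0.97805); u = 508.1·(-0.22145)/0.97805 + 303.2 = 188.1578, v = 571.8·(-0.10242)/0.97805 + 252.0 = 192.1236
M3: Pc = R·M3+t = (-0.39417, -0.22123, +0.93508); u = 508.1·(-0.39417)/0.93508 + 303.2 = 89.0180, v = 571.8·(-0.22123)/0.93508 + 252.0 = 116.7186

c0=(10.86, 220.08) c1=(122.02, 296.87) c2=(188.16, 192.12) c3=(89.02, 116.72)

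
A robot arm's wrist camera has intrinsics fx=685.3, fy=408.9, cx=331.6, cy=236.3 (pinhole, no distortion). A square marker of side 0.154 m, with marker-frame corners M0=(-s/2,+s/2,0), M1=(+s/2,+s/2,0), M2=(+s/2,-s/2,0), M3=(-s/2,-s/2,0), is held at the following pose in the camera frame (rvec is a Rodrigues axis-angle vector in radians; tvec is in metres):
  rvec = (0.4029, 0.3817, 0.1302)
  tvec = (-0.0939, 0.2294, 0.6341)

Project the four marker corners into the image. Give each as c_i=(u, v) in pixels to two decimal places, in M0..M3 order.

Intrinsics K: fx=685.3, fy=408.9, cx=331.6, cy=236.3
Marker side s = 0.154 m; corners in marker frame (Z=0):
  M0 = (-0.0770, +0.0770, 0)
  M1 = (+0.0770, +0.0770, 0)
  M2 = (+0.0770, -0.0770, 0)
  M3 = (-0.0770, -0.0770, 0)
rvec = (0.4029, 0.3817, 0.1302), |rvec| = θ = 0.57007 rad = 32.662°
Rodrigues: sinθ=0.53969, 1−cosθ=0.15813; R = I + sinθ·[k]× + (1−cosθ)·[k]×²:
    [+0.92086 -0.04843 +0.38689]
    [+0.19810 +0.91276 -0.35725]
    [-0.33583 +0.40561 +0.85011]
t = (-0.0939, 0.2294, 0.6341) m
M0: Pc = R·M0+t = (-0.16853, +0.28443, +0.69119); u = 685.3·(-0.16853)/0.69119 + 331.6 = 164.5017, v = 408.9·(+0.28443)/0.69119 + 236.3 = 404.5647
M1: Pc = R·M1+t = (-0.02672, +0.31494, +0.63947); u = 685.3·(-0.02672)/0.63947 + 331.6 = 302.9618, v = 408.9·(+0.31494)/0.63947 + 236.3 = 437.6804
M2: Pc = R·M2+t = (-0.01927, +0.17437, +0.57701); u = 685.3·(-0.01927)/0.57701 + 331.6 = 308.7192, v = 408.9·(+0.17437)/0.57701 + 236.3 = 359.8687
M3: Pc = R·M3+t = (-0.16108, +0.14386, +0.62873); u = 685.3·(-0.16108)/0.62873 + 331.6 = 156.0294, v = 408.9·(+0.14386)/0.62873 + 236.3 = 329.8637

c0=(164.50, 404.56) c1=(302.96, 437.68) c2=(308.72, 359.87) c3=(156.03, 329.86)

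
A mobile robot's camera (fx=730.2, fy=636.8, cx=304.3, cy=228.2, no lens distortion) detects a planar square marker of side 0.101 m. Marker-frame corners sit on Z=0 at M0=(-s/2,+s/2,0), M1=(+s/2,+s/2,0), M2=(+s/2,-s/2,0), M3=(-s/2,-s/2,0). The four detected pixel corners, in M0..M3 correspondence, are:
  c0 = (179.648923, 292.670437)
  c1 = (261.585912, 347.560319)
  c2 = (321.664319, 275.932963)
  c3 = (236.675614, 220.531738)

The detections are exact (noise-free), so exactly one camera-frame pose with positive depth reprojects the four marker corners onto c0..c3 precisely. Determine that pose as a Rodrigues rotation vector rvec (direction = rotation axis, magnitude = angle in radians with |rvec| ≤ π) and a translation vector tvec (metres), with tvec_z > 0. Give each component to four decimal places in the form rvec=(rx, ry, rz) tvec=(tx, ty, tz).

Intrinsics K: fx=730.2, fy=636.8, cx=304.3, cy=228.2
Marker side s = 0.101 m; corners in marker frame (Z=0):
  M0 = (-0.0505, +0.0505, 0)
  M1 = (+0.0505, +0.0505, 0)
  M2 = (+0.0505, -0.0505, 0)
  M3 = (-0.0505, -0.0505, 0)
Detected image corners:
  c0 = (179.648923, 292.670437) px
  c1 = (261.585912, 347.560319) px
  c2 = (321.664319, 275.932963) px
  c3 = (236.675614, 220.531738) px
Planar DLT: solve 8×8 A·h = b for H (H[2,2]=1):
  H  [+792.48405 -512.78508 +249.21424]
  H  [+507.66494 +787.73978 +284.47169]
  H  [-0.13476 +0.26748 +1.00000]
B = K⁻¹H; ‖b₁‖=1.426874, ‖b₂‖=1.426874; λ = 2/(‖b₁‖+‖b₂‖) = 0.700833, sign → tz>0 ⇒ λ=+0.700833
r₁ = λ·B[:,0] = (+0.79997,+0.59256,-0.09445); r₂ = λ·B[:,1] = (-0.57028,+0.79977,+0.18746)
r₃ = r₁×r₂ = (+0.18661,-0.09610,+0.97772); SVD([r₁ r₂ r₃]) → R = UVᵀ:
  R  [+0.79997 -0.57028 +0.18661]
  R  [+0.59256 +0.79977 -0.09610]
  R  [-0.09445 +0.18746 +0.97772]
t = (-0.05287, +0.06193, +0.70083) m
tr R = 2.577468; θ = arccos((tr R − 1)/2) = 0.662049 rad = 37.933°
axis k = ((R−Rᵀ)₃₂, (R−Rᵀ)₁₃, (R−Rᵀ)₂₁) / (2 sinθ) = (+0.230630, +0.228604, +0.945806)
rvec = θ·k = (+0.152689, +0.151347, +0.626170)

rvec=(0.1527, 0.1513, 0.6262) tvec=(-0.0529, 0.0619, 0.7008)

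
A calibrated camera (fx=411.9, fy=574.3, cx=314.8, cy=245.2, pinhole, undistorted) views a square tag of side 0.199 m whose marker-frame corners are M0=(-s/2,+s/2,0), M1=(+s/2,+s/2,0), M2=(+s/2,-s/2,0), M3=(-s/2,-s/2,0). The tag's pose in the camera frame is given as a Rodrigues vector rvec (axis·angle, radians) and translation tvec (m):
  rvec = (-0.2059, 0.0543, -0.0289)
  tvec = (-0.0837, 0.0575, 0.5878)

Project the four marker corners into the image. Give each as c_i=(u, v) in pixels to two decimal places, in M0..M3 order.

Intrinsics K: fx=411.9, fy=574.3, cx=314.8, cy=245.2
Marker side s = 0.199 m; corners in marker frame (Z=0):
  M0 = (-0.0995, +0.0995, 0)
  M1 = (+0.0995, +0.0995, 0)
  M2 = (+0.0995, -0.0995, 0)
  M3 = (-0.0995, -0.0995, 0)
rvec = (-0.2059, 0.0543, -0.0289), |rvec| = θ = 0.21489 rad = 12.312°
Rodrigues: sinθ=0.21324, 1−cosθ=0.02300; R = I + sinθ·[k]× + (1−cosθ)·[k]×²:
    [+0.99812 +0.02311 +0.05685]
    [-0.03425 +0.97847 +0.20354]
    [-0.05092 -0.20510 +0.97742]
t = (-0.0837, 0.0575, 0.5878) m
M0: Pc = R·M0+t = (-0.18071, +0.15827, +0.57246); u = 411.9·(-0.18071)/0.57246 + 314.8 = 184.7719, v = 574.3·(+0.15827)/0.57246 + 245.2 = 403.9741
M1: Pc = R·M1+t = (+0.01791, +0.15145, +0.56233); u = 411.9·(+0.01791)/0.56233 + 314.8 = 327.9203, v = 574.3·(+0.15145)/0.56233 + 245.2 = 399.8749
M2: Pc = R·M2+t = (+0.01331, -0.04327, +0.60314); u = 411.9·(+0.01331)/0.60314 + 314.8 = 323.8918, v = 574.3·(-0.04327)/0.60314 + 245.2 = 204.0037
M3: Pc = R·M3+t = (-0.18531, -0.03645, +0.61327); u = 411.9·(-0.18531)/0.61327 + 314.8 = 190.3369, v = 574.3·(-0.03645)/0.61327 + 245.2 = 211.0664

c0=(184.77, 403.97) c1=(327.92, 399.87) c2=(323.89, 204.00) c3=(190.34, 211.07)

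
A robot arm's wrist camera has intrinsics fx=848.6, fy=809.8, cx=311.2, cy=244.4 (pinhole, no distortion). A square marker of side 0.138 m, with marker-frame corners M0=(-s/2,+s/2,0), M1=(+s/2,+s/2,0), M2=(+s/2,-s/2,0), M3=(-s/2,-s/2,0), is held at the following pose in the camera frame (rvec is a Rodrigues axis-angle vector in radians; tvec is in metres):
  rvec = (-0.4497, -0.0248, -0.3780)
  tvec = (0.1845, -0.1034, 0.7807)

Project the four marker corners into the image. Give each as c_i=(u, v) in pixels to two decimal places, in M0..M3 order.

c0=(476.82, 220.76) c1=(617.15, 169.51) c2=(543.57, 60.96) c3=(412.03, 106.53)

Intrinsics K: fx=848.6, fy=809.8, cx=311.2, cy=244.4
Marker side s = 0.138 m; corners in marker frame (Z=0):
  M0 = (-0.0690, +0.0690, 0)
  M1 = (+0.0690, +0.0690, 0)
  M2 = (+0.0690, -0.0690, 0)
  M3 = (-0.0690, -0.0690, 0)
rvec = (-0.4497, -0.0248, -0.3780), |rvec| = θ = 0.58799 rad = 33.689°
Rodrigues: sinθ=0.55469, 1−cosθ=0.16794; R = I + sinθ·[k]× + (1−cosθ)·[k]×²:
    [+0.93029 +0.36201 +0.05918]
    [-0.35118 +0.83236 +0.42879]
    [+0.10597 -0.41968 +0.90147]
t = (0.1845, -0.1034, 0.7807) m
M0: Pc = R·M0+t = (+0.14529, -0.02174, +0.74443); u = 848.6·(+0.14529)/0.74443 + 311.2 = 476.8189, v = 809.8·(-0.02174)/0.74443 + 244.4 = 220.7551
M1: Pc = R·M1+t = (+0.27367, -0.07020, +0.75905); u = 848.6·(+0.27367)/0.75905 + 311.2 = 617.1538, v = 809.8·(-0.07020)/0.75905 + 244.4 = 169.5085
M2: Pc = R·M2+t = (+0.22371, -0.18506, +0.81697); u = 848.6·(+0.22371)/0.81697 + 311.2 = 543.5730, v = 809.8·(-0.18506)/0.81697 + 244.4 = 60.9603
M3: Pc = R·M3+t = (+0.09533, -0.13660, +0.80235); u = 848.6·(+0.09533)/0.80235 + 311.2 = 412.0267, v = 809.8·(-0.13660)/0.80235 + 244.4 = 106.5293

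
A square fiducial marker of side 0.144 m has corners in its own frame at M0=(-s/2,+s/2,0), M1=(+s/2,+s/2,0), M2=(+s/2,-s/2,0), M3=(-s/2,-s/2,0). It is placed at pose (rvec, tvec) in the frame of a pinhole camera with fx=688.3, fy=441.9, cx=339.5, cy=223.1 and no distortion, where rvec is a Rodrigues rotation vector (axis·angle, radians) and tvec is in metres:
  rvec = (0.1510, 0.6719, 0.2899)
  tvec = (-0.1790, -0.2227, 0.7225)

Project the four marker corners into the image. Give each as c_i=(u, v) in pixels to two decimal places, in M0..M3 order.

Intrinsics K: fx=688.3, fy=441.9, cx=339.5, cy=223.1
Marker side s = 0.144 m; corners in marker frame (Z=0):
  M0 = (-0.0720, +0.0720, 0)
  M1 = (+0.0720, +0.0720, 0)
  M2 = (+0.0720, -0.0720, 0)
  M3 = (-0.0720, -0.0720, 0)
rvec = (0.1510, 0.6719, 0.2899), |rvec| = θ = 0.74719 rad = 42.811°
Rodrigues: sinθ=0.67958, 1−cosθ=0.26640; R = I + sinθ·[k]× + (1−cosθ)·[k]×²:
    [+0.74448 -0.21526 +0.63199]
    [+0.31208 +0.94902 -0.04439]
    [-0.59021 +0.23028 +0.77370]
t = (-0.1790, -0.2227, 0.7225) m
M0: Pc = R·M0+t = (-0.24810, -0.17684, +0.78158); u = 688.3·(-0.24810)/0.78158 + 339.5 = 121.0080, v = 441.9·(-0.17684)/0.78158 + 223.1 = 123.1151
M1: Pc = R·M1+t = (-0.14090, -0.13190, +0.69658); u = 688.3·(-0.14090)/0.69658 + 339.5 = 200.2799, v = 441.9·(-0.13190)/0.69658 + 223.1 = 139.4246
M2: Pc = R·M2+t = (-0.10990, -0.26856, +0.66342); u = 688.3·(-0.10990)/0.66342 + 339.5 = 225.4804, v = 441.9·(-0.26856)/0.66342 + 223.1 = 44.2153
M3: Pc = R·M3+t = (-0.21710, -0.31350, +0.74842); u = 688.3·(-0.21710)/0.74842 + 339.5 = 139.8343, v = 441.9·(-0.31350)/0.74842 + 223.1 = 37.9952

c0=(121.01, 123.12) c1=(200.28, 139.42) c2=(225.48, 44.22) c3=(139.83, 38.00)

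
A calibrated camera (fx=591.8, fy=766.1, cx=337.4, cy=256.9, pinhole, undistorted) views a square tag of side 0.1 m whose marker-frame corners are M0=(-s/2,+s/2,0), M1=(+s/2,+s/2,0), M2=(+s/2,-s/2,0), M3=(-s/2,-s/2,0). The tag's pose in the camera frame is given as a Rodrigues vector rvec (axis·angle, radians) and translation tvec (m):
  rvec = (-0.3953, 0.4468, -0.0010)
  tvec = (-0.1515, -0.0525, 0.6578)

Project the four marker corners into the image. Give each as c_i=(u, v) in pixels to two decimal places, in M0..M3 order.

c0=(157.32, 254.63) c1=(231.53, 243.73) c2=(245.20, 136.45) c3=(174.13, 153.24)

Intrinsics K: fx=591.8, fy=766.1, cx=337.4, cy=256.9
Marker side s = 0.1 m; corners in marker frame (Z=0):
  M0 = (-0.0500, +0.0500, 0)
  M1 = (+0.0500, +0.0500, 0)
  M2 = (+0.0500, -0.0500, 0)
  M3 = (-0.0500, -0.0500, 0)
rvec = (-0.3953, 0.4468, -0.0010), |rvec| = θ = 0.59657 rad = 34.181°
Rodrigues: sinθ=0.56181, 1−cosθ=0.17273; R = I + sinθ·[k]× + (1−cosθ)·[k]×²:
    [+0.90311 -0.08478 +0.42096]
    [-0.08666 +0.92416 +0.37205]
    [-0.42057 -0.37248 +0.82727]
t = (-0.1515, -0.0525, 0.6578) m
M0: Pc = R·M0+t = (-0.20089, -0.00196, +0.66020); u = 591.8·(-0.20089)/0.66020 + 337.4 = 157.3204, v = 766.1·(-0.00196)/0.66020 + 256.9 = 254.6269
M1: Pc = R·M1+t = (-0.11058, -0.01063, +0.61815); u = 591.8·(-0.11058)/0.61815 + 337.4 = 231.5299, v = 766.1·(-0.01063)/0.61815 + 256.9 = 243.7316
M2: Pc = R·M2+t = (-0.10211, -0.10304, +0.65540); u = 591.8·(-0.10211)/0.65540 + 337.4 = 245.2022, v = 766.1·(-0.10304)/0.65540 + 256.9 = 136.4540
M3: Pc = R·M3+t = (-0.19242, -0.09437, +0.69745); u = 591.8·(-0.19242)/0.69745 + 337.4 = 174.1315, v = 766.1·(-0.09437)/0.69745 + 256.9 = 153.2364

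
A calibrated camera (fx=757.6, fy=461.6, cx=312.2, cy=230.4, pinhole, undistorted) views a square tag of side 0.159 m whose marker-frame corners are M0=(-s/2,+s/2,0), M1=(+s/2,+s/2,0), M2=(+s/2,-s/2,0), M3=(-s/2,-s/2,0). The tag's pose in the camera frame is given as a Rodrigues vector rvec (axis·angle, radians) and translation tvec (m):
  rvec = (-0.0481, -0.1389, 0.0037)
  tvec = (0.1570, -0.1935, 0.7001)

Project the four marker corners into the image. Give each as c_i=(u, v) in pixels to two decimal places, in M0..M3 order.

c0=(398.70, 153.17) c1=(564.68, 156.30) c2=(562.03, 54.55) c3=(397.80, 48.23)

Intrinsics K: fx=757.6, fy=461.6, cx=312.2, cy=230.4
Marker side s = 0.159 m; corners in marker frame (Z=0):
  M0 = (-0.0795, +0.0795, 0)
  M1 = (+0.0795, +0.0795, 0)
  M2 = (+0.0795, -0.0795, 0)
  M3 = (-0.0795, -0.0795, 0)
rvec = (-0.0481, -0.1389, 0.0037), |rvec| = θ = 0.14704 rad = 8.425°
Rodrigues: sinθ=0.14651, 1−cosθ=0.01079; R = I + sinθ·[k]× + (1−cosθ)·[k]×²:
    [+0.99036 -0.00035 -0.13849]
    [+0.00702 +0.99884 +0.04767]
    [+0.13831 -0.04818 +0.98922]
t = (0.1570, -0.1935, 0.7001) m
M0: Pc = R·M0+t = (+0.07824, -0.11465, +0.68527); u = 757.6·(+0.07824)/0.68527 + 312.2 = 398.6956, v = 461.6·(-0.11465)/0.68527 + 230.4 = 153.1715
M1: Pc = R·M1+t = (+0.23571, -0.11353, +0.70727); u = 757.6·(+0.23571)/0.70727 + 312.2 = 564.6807, v = 461.6·(-0.11353)/0.70727 + 230.4 = 156.3014
M2: Pc = R·M2+t = (+0.23576, -0.27235, +0.71493); u = 757.6·(+0.23576)/0.71493 + 312.2 = 562.0345, v = 461.6·(-0.27235)/0.71493 + 230.4 = 54.5546
M3: Pc = R·M3+t = (+0.07829, -0.27347, +0.69293); u = 757.6·(+0.07829)/0.69293 + 312.2 = 397.8005, v = 461.6·(-0.27347)/0.69293 + 230.4 = 48.2302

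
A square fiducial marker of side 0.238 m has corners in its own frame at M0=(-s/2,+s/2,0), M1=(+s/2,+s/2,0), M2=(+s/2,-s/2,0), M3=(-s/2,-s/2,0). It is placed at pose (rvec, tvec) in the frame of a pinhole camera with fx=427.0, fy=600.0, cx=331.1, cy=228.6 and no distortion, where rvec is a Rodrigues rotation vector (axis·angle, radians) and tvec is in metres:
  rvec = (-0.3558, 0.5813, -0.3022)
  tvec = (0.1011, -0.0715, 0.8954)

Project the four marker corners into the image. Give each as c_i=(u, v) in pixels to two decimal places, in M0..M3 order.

c0=(344.07, 281.44) c1=(448.22, 221.50) c2=(415.22, 78.04) c3=(324.91, 148.47)

Intrinsics K: fx=427.0, fy=600.0, cx=331.1, cy=228.6
Marker side s = 0.238 m; corners in marker frame (Z=0):
  M0 = (-0.1190, +0.1190, 0)
  M1 = (+0.1190, +0.1190, 0)
  M2 = (+0.1190, -0.1190, 0)
  M3 = (-0.1190, -0.1190, 0)
rvec = (-0.3558, 0.5813, -0.3022), |rvec| = θ = 0.74554 rad = 42.716°
Rodrigues: sinθ=0.67837, 1−cosθ=0.26528; R = I + sinθ·[k]× + (1−cosθ)·[k]×²:
    [+0.79514 +0.17626 +0.58024]
    [-0.37368 +0.89600 +0.23990]
    [-0.47761 -0.40758 +0.77831]
t = (0.1011, -0.0715, 0.8954) m
M0: Pc = R·M0+t = (+0.02745, +0.07959, +0.90373); u = 427.0·(+0.02745)/0.90373 + 331.1 = 344.0713, v = 600.0·(+0.07959)/0.90373 + 228.6 = 281.4420
M1: Pc = R·M1+t = (+0.21670, -0.00934, +0.79006); u = 427.0·(+0.21670)/0.79006 + 331.1 = 448.2169, v = 600.0·(-0.00934)/0.79006 + 228.6 = 221.5031
M2: Pc = R·M2+t = (+0.17475, -0.22259, +0.88707); u = 427.0·(+0.17475)/0.88707 + 331.1 = 415.2164, v = 600.0·(-0.22259)/0.88707 + 228.6 = 78.0420
M3: Pc = R·M3+t = (-0.01450, -0.13366, +1.00074); u = 427.0·(-0.01450)/1.00074 + 331.1 = 324.9144, v = 600.0·(-0.13366)/1.00074 + 228.6 = 148.4661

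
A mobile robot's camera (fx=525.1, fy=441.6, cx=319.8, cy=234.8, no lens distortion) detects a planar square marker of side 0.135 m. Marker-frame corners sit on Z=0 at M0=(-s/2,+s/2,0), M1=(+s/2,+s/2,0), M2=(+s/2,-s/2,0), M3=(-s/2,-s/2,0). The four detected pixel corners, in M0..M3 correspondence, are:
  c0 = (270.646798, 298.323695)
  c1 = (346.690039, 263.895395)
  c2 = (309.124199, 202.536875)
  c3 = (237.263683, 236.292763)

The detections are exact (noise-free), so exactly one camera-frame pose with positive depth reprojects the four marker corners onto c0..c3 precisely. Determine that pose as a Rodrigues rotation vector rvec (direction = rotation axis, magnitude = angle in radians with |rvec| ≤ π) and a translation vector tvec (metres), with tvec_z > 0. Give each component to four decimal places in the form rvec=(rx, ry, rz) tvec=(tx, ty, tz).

Intrinsics K: fx=525.1, fy=441.6, cx=319.8, cy=234.8
Marker side s = 0.135 m; corners in marker frame (Z=0):
  M0 = (-0.0675, +0.0675, 0)
  M1 = (+0.0675, +0.0675, 0)
  M2 = (+0.0675, -0.0675, 0)
  M3 = (-0.0675, -0.0675, 0)
Detected image corners:
  c0 = (270.646798, 298.323695) px
  c1 = (346.690039, 263.895395) px
  c2 = (309.124199, 202.536875) px
  c3 = (237.263683, 236.292763) px
Planar DLT: solve 8×8 A·h = b for H (H[2,2]=1):
  H  [+512.73764 +157.39353 +290.20054]
  H  [-282.30166 +366.47586 +249.64601]
  H  [-0.11919 -0.36179 +1.00000]
B = K⁻¹H; ‖b₁‖=1.202648, ‖b₂‖=1.202648; λ = 2/(‖b₁‖+‖b₂‖) = 0.831499, sign → tz>0 ⇒ λ=+0.831499
r₁ = λ·B[:,0] = (+0.87228,-0.47886,-0.09911); r₂ = λ·B[:,1] = (+0.43245,+0.85000,-0.30083)
r₃ = r₁×r₂ = (+0.22829,+0.21955,+0.94852); SVD([r₁ r₂ r₃]) → R = UVᵀ:
  R  [+0.87228 +0.43245 +0.22829]
  R  [-0.47886 +0.85000 +0.21955]
  R  [-0.09911 -0.30083 +0.94852]
t = (-0.04687, +0.02795, +0.83150) m
tr R = 2.670792; θ = arccos((tr R − 1)/2) = 0.581943 rad = 33.343°
axis k = ((R−Rᵀ)₃₂, (R−Rᵀ)₁₃, (R−Rᵀ)₂₁) / (2 sinθ) = (-0.473371, +0.297825, -0.828987)
rvec = θ·k = (-0.275475, +0.173317, -0.482424)

rvec=(-0.2755, 0.1733, -0.4824) tvec=(-0.0469, 0.0280, 0.8315)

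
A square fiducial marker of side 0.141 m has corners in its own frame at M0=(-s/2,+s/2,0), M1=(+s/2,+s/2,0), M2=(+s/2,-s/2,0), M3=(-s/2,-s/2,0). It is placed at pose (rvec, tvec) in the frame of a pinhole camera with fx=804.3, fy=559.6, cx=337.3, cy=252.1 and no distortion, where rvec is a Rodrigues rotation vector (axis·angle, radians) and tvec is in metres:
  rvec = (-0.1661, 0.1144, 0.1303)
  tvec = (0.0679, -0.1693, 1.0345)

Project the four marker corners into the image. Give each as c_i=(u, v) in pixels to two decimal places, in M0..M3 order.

Intrinsics K: fx=804.3, fy=559.6, cx=337.3, cy=252.1
Marker side s = 0.141 m; corners in marker frame (Z=0):
  M0 = (-0.0705, +0.0705, 0)
  M1 = (+0.0705, +0.0705, 0)
  M2 = (+0.0705, -0.0705, 0)
  M3 = (-0.0705, -0.0705, 0)
rvec = (-0.1661, 0.1144, 0.1303), |rvec| = θ = 0.24011 rad = 13.758°
Rodrigues: sinθ=0.23781, 1−cosθ=0.02869; R = I + sinθ·[k]× + (1−cosθ)·[k]×²:
    [+0.98504 -0.13851 +0.10253]
    [+0.11960 +0.97782 +0.17193]
    [-0.12407 -0.15709 +0.97976]
t = (0.0679, -0.1693, 1.0345) m
M0: Pc = R·M0+t = (-0.01131, -0.10879, +1.03217); u = 804.3·(-0.01131)/1.03217 + 337.3 = 328.4869, v = 559.6·(-0.10879)/1.03217 + 252.1 = 193.1160
M1: Pc = R·M1+t = (+0.12758, -0.09193, +1.01468); u = 804.3·(+0.12758)/1.01468 + 337.3 = 438.4287, v = 559.6·(-0.09193)/1.01468 + 252.1 = 201.3991
M2: Pc = R·M2+t = (+0.14711, -0.22981, +1.03683); u = 804.3·(+0.14711)/1.03683 + 337.3 = 451.4179, v = 559.6·(-0.22981)/1.03683 + 252.1 = 128.0689
M3: Pc = R·M3+t = (+0.00822, -0.24667, +1.05432); u = 804.3·(+0.00822)/1.05432 + 337.3 = 343.5703, v = 559.6·(-0.24667)/1.05432 + 252.1 = 121.1766

c0=(328.49, 193.12) c1=(438.43, 201.40) c2=(451.42, 128.07) c3=(343.57, 121.18)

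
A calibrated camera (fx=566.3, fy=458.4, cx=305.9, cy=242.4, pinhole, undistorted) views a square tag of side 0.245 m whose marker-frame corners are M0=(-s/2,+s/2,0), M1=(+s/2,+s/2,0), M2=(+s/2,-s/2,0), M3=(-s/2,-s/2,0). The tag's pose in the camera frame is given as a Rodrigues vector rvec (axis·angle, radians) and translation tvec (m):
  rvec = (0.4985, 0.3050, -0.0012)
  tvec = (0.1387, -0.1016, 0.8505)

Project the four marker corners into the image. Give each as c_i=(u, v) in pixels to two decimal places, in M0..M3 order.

Intrinsics K: fx=566.3, fy=458.4, cx=305.9, cy=242.4
Marker side s = 0.245 m; corners in marker frame (Z=0):
  M0 = (-0.1225, +0.1225, 0)
  M1 = (+0.1225, +0.1225, 0)
  M2 = (+0.1225, -0.1225, 0)
  M3 = (-0.1225, -0.1225, 0)
rvec = (0.4985, 0.3050, -0.0012), |rvec| = θ = 0.58440 rad = 33.484°
Rodrigues: sinθ=0.55170, 1−cosθ=0.16596; R = I + sinθ·[k]× + (1−cosθ)·[k]×²:
    [+0.95480 +0.07501 +0.28764]
    [+0.07275 +0.87924 -0.47078]
    [-0.28822 +0.47043 +0.83404]
t = (0.1387, -0.1016, 0.8505) m
M0: Pc = R·M0+t = (+0.03093, -0.00280, +0.94343); u = 566.3·(+0.03093)/0.94343 + 305.9 = 324.4640, v = 458.4·(-0.00280)/0.94343 + 242.4 = 241.0374
M1: Pc = R·M1+t = (+0.26485, +0.01502, +0.87282); u = 566.3·(+0.26485)/0.87282 + 305.9 = 477.7402, v = 458.4·(+0.01502)/0.87282 + 242.4 = 250.2880
M2: Pc = R·M2+t = (+0.24647, -0.20040, +0.75757); u = 566.3·(+0.24647)/0.75757 + 305.9 = 490.1452, v = 458.4·(-0.20040)/0.75757 + 242.4 = 121.1413
M3: Pc = R·M3+t = (+0.01255, -0.21822, +0.82818); u = 566.3·(+0.01255)/0.82818 + 305.9 = 314.4803, v = 458.4·(-0.21822)/0.82818 + 242.4 = 121.6150

c0=(324.46, 241.04) c1=(477.74, 250.29) c2=(490.15, 121.14) c3=(314.48, 121.62)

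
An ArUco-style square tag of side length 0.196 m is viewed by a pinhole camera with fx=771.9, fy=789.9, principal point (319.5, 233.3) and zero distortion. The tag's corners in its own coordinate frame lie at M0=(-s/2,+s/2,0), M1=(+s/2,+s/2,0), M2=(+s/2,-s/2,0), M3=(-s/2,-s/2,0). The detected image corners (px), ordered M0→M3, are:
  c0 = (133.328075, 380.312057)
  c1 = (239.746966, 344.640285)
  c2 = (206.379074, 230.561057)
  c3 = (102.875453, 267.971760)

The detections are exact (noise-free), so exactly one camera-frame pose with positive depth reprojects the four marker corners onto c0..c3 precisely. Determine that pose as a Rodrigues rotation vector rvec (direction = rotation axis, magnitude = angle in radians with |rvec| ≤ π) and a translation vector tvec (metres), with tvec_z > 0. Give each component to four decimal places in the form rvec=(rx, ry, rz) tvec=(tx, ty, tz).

Intrinsics K: fx=771.9, fy=789.9, cx=319.5, cy=233.3
Marker side s = 0.196 m; corners in marker frame (Z=0):
  M0 = (-0.0980, +0.0980, 0)
  M1 = (+0.0980, +0.0980, 0)
  M2 = (+0.0980, -0.0980, 0)
  M3 = (-0.0980, -0.0980, 0)
Detected image corners:
  c0 = (133.328075, 380.312057) px
  c1 = (239.746966, 344.640285) px
  c2 = (206.379074, 230.561057) px
  c3 = (102.875453, 267.971760) px
Planar DLT: solve 8×8 A·h = b for H (H[2,2]=1):
  H  [+516.15951 +144.41336 +169.83328]
  H  [-221.05049 +544.71698 +305.47816]
  H  [-0.11302 -0.10735 +1.00000]
B = K⁻¹H; ‖b₁‖=0.765122, ‖b₂‖=0.765122; λ = 2/(‖b₁‖+‖b₂‖) = 1.306982, sign → tz>0 ⇒ λ=+1.306982
r₁ = λ·B[:,0] = (+0.93510,-0.32213,-0.14771); r₂ = λ·B[:,1] = (+0.30259,+0.94274,-0.14030)
r₃ = r₁×r₂ = (+0.18445,+0.08650,+0.97903); SVD([r₁ r₂ r₃]) → R = UVᵀ:
  R  [+0.93510 +0.30259 +0.18445]
  R  [-0.32213 +0.94274 +0.08650]
  R  [-0.14771 -0.14030 +0.97903]
t = (-0.25342, +0.11943, +1.30698) m
tr R = 2.856867; θ = arccos((tr R − 1)/2) = 0.380623 rad = 21.808°
axis k = ((R−Rᵀ)₃₂, (R−Rᵀ)₁₃, (R−Rᵀ)₂₁) / (2 sinθ) = (-0.305253, +0.447056, -0.840810)
rvec = θ·k = (-0.116186, +0.170160, -0.320032)

rvec=(-0.1162, 0.1702, -0.3200) tvec=(-0.2534, 0.1194, 1.3070)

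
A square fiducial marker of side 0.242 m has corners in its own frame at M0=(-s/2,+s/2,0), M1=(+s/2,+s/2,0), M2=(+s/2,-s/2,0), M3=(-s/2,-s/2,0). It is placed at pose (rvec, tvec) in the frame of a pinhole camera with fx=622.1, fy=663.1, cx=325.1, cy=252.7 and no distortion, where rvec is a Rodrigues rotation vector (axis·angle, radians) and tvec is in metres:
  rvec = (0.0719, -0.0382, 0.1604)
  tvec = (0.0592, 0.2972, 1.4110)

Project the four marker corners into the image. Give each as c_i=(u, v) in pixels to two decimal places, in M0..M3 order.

Intrinsics K: fx=622.1, fy=663.1, cx=325.1, cy=252.7
Marker side s = 0.242 m; corners in marker frame (Z=0):
  M0 = (-0.1210, +0.1210, 0)
  M1 = (+0.1210, +0.1210, 0)
  M2 = (+0.1210, -0.1210, 0)
  M3 = (-0.1210, -0.1210, 0)
rvec = (0.0719, -0.0382, 0.1604), |rvec| = θ = 0.17988 rad = 10.306°
Rodrigues: sinθ=0.17891, 1−cosθ=0.01613; R = I + sinθ·[k]× + (1−cosθ)·[k]×²:
    [+0.98644 -0.16091 -0.03224]
    [+0.15817 +0.98459 -0.07457]
    [+0.04375 +0.06846 +0.99669]
t = (0.0592, 0.2972, 1.4110) m
M0: Pc = R·M0+t = (-0.07963, +0.39720, +1.41399); u = 622.1·(-0.07963)/1.41399 + 325.1 = 290.0663, v = 663.1·(+0.39720)/1.41399 + 252.7 = 438.9684
M1: Pc = R·M1+t = (+0.15909, +0.43547, +1.42458); u = 622.1·(+0.15909)/1.42458 + 325.1 = 394.5732, v = 663.1·(+0.43547)/1.42458 + 252.7 = 455.4008
M2: Pc = R·M2+t = (+0.19803, +0.19720, +1.40801); u = 622.1·(+0.19803)/1.40801 + 325.1 = 412.5951, v = 663.1·(+0.19720)/1.40801 + 252.7 = 345.5722
M3: Pc = R·M3+t = (-0.04069, +0.15893, +1.39742); u = 622.1·(-0.04069)/1.39742 + 325.1 = 306.9858, v = 663.1·(+0.15893)/1.39742 + 252.7 = 328.1130

c0=(290.07, 438.97) c1=(394.57, 455.40) c2=(412.60, 345.57) c3=(306.99, 328.11)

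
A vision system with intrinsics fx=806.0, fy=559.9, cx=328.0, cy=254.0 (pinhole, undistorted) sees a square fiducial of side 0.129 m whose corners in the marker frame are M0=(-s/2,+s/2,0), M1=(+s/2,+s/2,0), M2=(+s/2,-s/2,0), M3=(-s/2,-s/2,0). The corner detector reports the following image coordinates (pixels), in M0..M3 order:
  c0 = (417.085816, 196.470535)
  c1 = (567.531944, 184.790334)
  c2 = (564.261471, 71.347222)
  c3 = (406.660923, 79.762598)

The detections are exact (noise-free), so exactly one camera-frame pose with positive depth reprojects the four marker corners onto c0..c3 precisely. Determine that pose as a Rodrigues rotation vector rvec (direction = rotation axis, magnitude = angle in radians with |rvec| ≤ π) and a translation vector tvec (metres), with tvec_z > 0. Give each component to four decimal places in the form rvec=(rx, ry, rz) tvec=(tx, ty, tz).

Intrinsics K: fx=806.0, fy=559.9, cx=328.0, cy=254.0
Marker side s = 0.129 m; corners in marker frame (Z=0):
  M0 = (-0.0645, +0.0645, 0)
  M1 = (+0.0645, +0.0645, 0)
  M2 = (+0.0645, -0.0645, 0)
  M3 = (-0.0645, -0.0645, 0)
Detected image corners:
  c0 = (417.085816, 196.470535) px
  c1 = (567.531944, 184.790334) px
  c2 = (564.261471, 71.347222) px
  c3 = (406.660923, 79.762598) px
Planar DLT: solve 8×8 A·h = b for H (H[2,2]=1):
  H  [+1315.77185 +223.22986 +490.20590]
  H  [-44.84829 +938.29622 +134.30654]
  H  [+0.25040 +0.34895 +1.00000]
B = K⁻¹H; ‖b₁‖=1.562967, ‖b₂‖=1.562967; λ = 2/(‖b₁‖+‖b₂‖) = 0.639809, sign → tz>0 ⇒ λ=+0.639809
r₁ = λ·B[:,0] = (+0.97927,-0.12393,+0.16021); r₂ = λ·B[:,1] = (+0.08635,+0.97093,+0.22326)
r₃ = r₁×r₂ = (-0.18322,-0.20480,+0.96150); SVD([r₁ r₂ r₃]) → R = UVᵀ:
  R  [+0.97927 +0.08635 -0.18322]
  R  [-0.12393 +0.97093 -0.20480]
  R  [+0.16021 +0.22326 +0.96150]
t = (+0.12876, -0.13678, +0.63981) m
tr R = 2.911703; θ = arccos((tr R − 1)/2) = 0.298252 rad = 17.089°
axis k = ((R−Rᵀ)₃₂, (R−Rᵀ)₁₃, (R−Rᵀ)₂₁) / (2 sinθ) = (+0.728362, -0.584357, -0.357793)
rvec = θ·k = (+0.217235, -0.174285, -0.106712)

rvec=(0.2172, -0.1743, -0.1067) tvec=(0.1288, -0.1368, 0.6398)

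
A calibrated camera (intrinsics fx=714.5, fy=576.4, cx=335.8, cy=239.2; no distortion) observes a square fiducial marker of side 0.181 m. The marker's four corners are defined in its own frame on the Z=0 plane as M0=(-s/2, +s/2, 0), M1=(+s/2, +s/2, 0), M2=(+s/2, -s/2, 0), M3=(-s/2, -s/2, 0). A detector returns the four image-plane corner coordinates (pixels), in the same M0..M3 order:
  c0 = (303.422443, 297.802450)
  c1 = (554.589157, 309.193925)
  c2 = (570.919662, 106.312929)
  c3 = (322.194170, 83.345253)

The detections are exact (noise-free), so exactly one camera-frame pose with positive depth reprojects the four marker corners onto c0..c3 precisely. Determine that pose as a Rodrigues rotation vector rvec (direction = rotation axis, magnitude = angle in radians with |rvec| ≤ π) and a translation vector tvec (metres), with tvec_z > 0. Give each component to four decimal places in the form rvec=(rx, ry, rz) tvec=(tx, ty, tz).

Intrinsics K: fx=714.5, fy=576.4, cx=335.8, cy=239.2
Marker side s = 0.181 m; corners in marker frame (Z=0):
  M0 = (-0.0905, +0.0905, 0)
  M1 = (+0.0905, +0.0905, 0)
  M2 = (+0.0905, -0.0905, 0)
  M3 = (-0.0905, -0.0905, 0)
Detected image corners:
  c0 = (303.422443, 297.802450) px
  c1 = (554.589157, 309.193925) px
  c2 = (570.919662, 106.312929) px
  c3 = (322.194170, 83.345253) px
Planar DLT: solve 8×8 A·h = b for H (H[2,2]=1):
  H  [+1516.24010 -110.89839 +441.30353]
  H  [+156.58046 +1145.54969 +199.09943]
  H  [+0.30915 -0.03225 +1.00000]
B = K⁻¹H; ‖b₁‖=2.005961, ‖b₂‖=2.005961; λ = 2/(‖b₁‖+‖b₂‖) = 0.498514, sign → tz>0 ⇒ λ=+0.498514
r₁ = λ·B[:,0] = (+0.98546,+0.07147,+0.15412); r₂ = λ·B[:,1] = (-0.06982,+0.99743,-0.01608)
r₃ = r₁×r₂ = (-0.15487,+0.00508,+0.98792); SVD([r₁ r₂ r₃]) → R = UVᵀ:
  R  [+0.98546 -0.06982 -0.15487]
  R  [+0.07147 +0.99743 +0.00508]
  R  [+0.15412 -0.01608 +0.98792]
t = (+0.07361, -0.03468, +0.49851) m
tr R = 2.970816; θ = arccos((tr R − 1)/2) = 0.171041 rad = 9.800°
axis k = ((R−Rᵀ)₃₂, (R−Rᵀ)₁₃, (R−Rᵀ)₂₁) / (2 sinθ) = (-0.062167, -0.907680, +0.415033)
rvec = θ·k = (-0.010633, -0.155250, +0.070987)

rvec=(-0.0106, -0.1553, 0.0710) tvec=(0.0736, -0.0347, 0.4985)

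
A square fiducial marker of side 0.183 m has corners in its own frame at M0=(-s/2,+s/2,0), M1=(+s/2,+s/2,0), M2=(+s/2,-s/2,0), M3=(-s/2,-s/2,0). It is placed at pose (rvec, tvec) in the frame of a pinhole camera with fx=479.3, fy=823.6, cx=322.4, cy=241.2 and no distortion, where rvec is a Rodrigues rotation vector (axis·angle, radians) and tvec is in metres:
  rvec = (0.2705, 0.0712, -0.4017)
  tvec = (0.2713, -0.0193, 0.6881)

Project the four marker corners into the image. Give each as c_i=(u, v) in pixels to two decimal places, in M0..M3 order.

Intrinsics K: fx=479.3, fy=823.6, cx=322.4, cy=241.2
Marker side s = 0.183 m; corners in marker frame (Z=0):
  M0 = (-0.0915, +0.0915, 0)
  M1 = (+0.0915, +0.0915, 0)
  M2 = (+0.0915, -0.0915, 0)
  M3 = (-0.0915, -0.0915, 0)
rvec = (0.2705, 0.0712, -0.4017), |rvec| = θ = 0.48949 rad = 28.046°
Rodrigues: sinθ=0.47018, 1−cosθ=0.11743; R = I + sinθ·[k]× + (1−cosθ)·[k]×²:
    [+0.91843 +0.39529 +0.01514]
    [-0.37641 +0.88506 -0.27384]
    [-0.12164 +0.24581 +0.96166]
t = (0.2713, -0.0193, 0.6881) m
M0: Pc = R·M0+t = (+0.22343, +0.09612, +0.72172); u = 479.3·(+0.22343)/0.72172 + 322.4 = 470.7828, v = 823.6·(+0.09612)/0.72172 + 241.2 = 350.8931
M1: Pc = R·M1+t = (+0.39151, +0.02724, +0.69946); u = 479.3·(+0.39151)/0.69946 + 322.4 = 590.6759, v = 823.6·(+0.02724)/0.69946 + 241.2 = 273.2758
M2: Pc = R·M2+t = (+0.31917, -0.13472, +0.65448); u = 479.3·(+0.31917)/0.65448 + 322.4 = 556.1390, v = 823.6·(-0.13472)/0.65448 + 241.2 = 71.6620
M3: Pc = R·M3+t = (+0.15109, -0.06584, +0.67674); u = 479.3·(+0.15109)/0.67674 + 322.4 = 429.4126, v = 823.6·(-0.06584)/0.67674 + 241.2 = 161.0706

c0=(470.78, 350.89) c1=(590.68, 273.28) c2=(556.14, 71.66) c3=(429.41, 161.07)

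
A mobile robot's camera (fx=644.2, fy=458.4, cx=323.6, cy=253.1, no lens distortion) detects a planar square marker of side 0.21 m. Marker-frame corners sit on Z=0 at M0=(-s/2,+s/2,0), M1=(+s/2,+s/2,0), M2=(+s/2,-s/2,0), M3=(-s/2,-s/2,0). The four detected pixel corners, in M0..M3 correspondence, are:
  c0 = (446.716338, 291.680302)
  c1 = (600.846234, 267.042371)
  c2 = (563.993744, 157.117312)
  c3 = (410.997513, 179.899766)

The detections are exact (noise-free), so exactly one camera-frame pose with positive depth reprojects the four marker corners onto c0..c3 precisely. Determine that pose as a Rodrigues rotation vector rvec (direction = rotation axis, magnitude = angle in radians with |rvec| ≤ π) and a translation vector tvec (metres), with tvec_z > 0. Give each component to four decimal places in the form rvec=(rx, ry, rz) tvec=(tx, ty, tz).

rvec=(-0.0495, -0.0532, -0.2149) tvec=(0.2394, -0.0545, 0.8450)

Intrinsics K: fx=644.2, fy=458.4, cx=323.6, cy=253.1
Marker side s = 0.21 m; corners in marker frame (Z=0):
  M0 = (-0.1050, +0.1050, 0)
  M1 = (+0.1050, +0.1050, 0)
  M2 = (+0.1050, -0.1050, 0)
  M3 = (-0.1050, -0.1050, 0)
Detected image corners:
  c0 = (446.716338, 291.680302) px
  c1 = (600.846234, 267.042371) px
  c2 = (563.993744, 157.117312) px
  c3 = (410.997513, 179.899766) px
Planar DLT: solve 8×8 A·h = b for H (H[2,2]=1):
  H  [+765.98247 +146.82315 +506.09453]
  H  [-97.49442 +516.33039 +223.55032]
  H  [+0.06871 -0.05139 +1.00000]
B = K⁻¹H; ‖b₁‖=1.183414, ‖b₂‖=1.183414; λ = 2/(‖b₁‖+‖b₂‖) = 0.845013, sign → tz>0 ⇒ λ=+0.845013
r₁ = λ·B[:,0] = (+0.97559,-0.21178,+0.05806); r₂ = λ·B[:,1] = (+0.21441,+0.97578,-0.04343)
r₃ = r₁×r₂ = (-0.04746,+0.05482,+0.99737); SVD([r₁ r₂ r₃]) → R = UVᵀ:
  R  [+0.97559 +0.21441 -0.04746]
  R  [-0.21178 +0.97578 +0.05482]
  R  [+0.05806 -0.04343 +0.99737]
t = (+0.23938, -0.05447, +0.84501) m
tr R = 2.948738; θ = arccos((tr R − 1)/2) = 0.226898 rad = 13.000°
axis k = ((R−Rᵀ)₃₂, (R−Rᵀ)₁₃, (R−Rᵀ)₂₁) / (2 sinθ) = (-0.218356, -0.234546, -0.947264)
rvec = θ·k = (-0.049545, -0.053218, -0.214932)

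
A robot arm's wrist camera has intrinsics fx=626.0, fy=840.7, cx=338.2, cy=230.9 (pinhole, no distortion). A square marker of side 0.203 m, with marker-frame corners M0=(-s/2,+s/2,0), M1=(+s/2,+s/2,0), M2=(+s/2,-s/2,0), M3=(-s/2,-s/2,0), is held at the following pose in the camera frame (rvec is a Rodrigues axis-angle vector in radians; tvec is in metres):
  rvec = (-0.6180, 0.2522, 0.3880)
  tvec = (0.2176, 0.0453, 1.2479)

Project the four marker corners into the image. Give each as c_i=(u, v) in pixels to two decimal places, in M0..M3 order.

c0=(380.59, 294.45) c1=(481.41, 338.88) c2=(512.31, 229.28) c3=(417.73, 194.01)

Intrinsics K: fx=626.0, fy=840.7, cx=338.2, cy=230.9
Marker side s = 0.203 m; corners in marker frame (Z=0):
  M0 = (-0.1015, +0.1015, 0)
  M1 = (+0.1015, +0.1015, 0)
  M2 = (+0.1015, -0.1015, 0)
  M3 = (-0.1015, -0.1015, 0)
rvec = (-0.6180, 0.2522, 0.3880), |rvec| = θ = 0.77206 rad = 44.236°
Rodrigues: sinθ=0.69761, 1−cosθ=0.28352; R = I + sinθ·[k]× + (1−cosθ)·[k]×²:
    [+0.89814 -0.42472 +0.11383]
    [+0.27645 +0.74673 +0.60495]
    [-0.34194 -0.51186 +0.78808]
t = (0.2176, 0.0453, 1.2479) m
M0: Pc = R·M0+t = (+0.08333, +0.09303, +1.23065); u = 626.0·(+0.08333)/1.23065 + 338.2 = 380.5875, v = 840.7·(+0.09303)/1.23065 + 230.9 = 294.4542
M1: Pc = R·M1+t = (+0.26565, +0.14915, +1.16124); u = 626.0·(+0.26565)/1.16124 + 338.2 = 481.4074, v = 840.7·(+0.14915)/1.16124 + 230.9 = 338.8820
M2: Pc = R·M2+t = (+0.35187, -0.00243, +1.26515); u = 626.0·(+0.35187)/1.26515 + 338.2 = 512.3068, v = 840.7·(-0.00243)/1.26515 + 230.9 = 229.2830
M3: Pc = R·M3+t = (+0.16955, -0.05855, +1.33456); u = 626.0·(+0.16955)/1.33456 + 338.2 = 417.7296, v = 840.7·(-0.05855)/1.33456 + 230.9 = 194.0148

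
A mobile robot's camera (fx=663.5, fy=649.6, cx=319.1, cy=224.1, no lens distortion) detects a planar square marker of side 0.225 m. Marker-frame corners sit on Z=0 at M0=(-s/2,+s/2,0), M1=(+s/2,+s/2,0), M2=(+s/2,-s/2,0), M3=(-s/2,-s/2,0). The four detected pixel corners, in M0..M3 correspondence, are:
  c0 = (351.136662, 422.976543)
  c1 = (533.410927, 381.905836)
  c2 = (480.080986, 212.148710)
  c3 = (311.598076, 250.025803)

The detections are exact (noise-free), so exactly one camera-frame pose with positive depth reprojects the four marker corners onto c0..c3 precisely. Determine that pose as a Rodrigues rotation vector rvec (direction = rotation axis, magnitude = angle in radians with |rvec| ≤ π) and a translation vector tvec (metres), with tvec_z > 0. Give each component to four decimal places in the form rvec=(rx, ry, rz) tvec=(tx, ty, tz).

rvec=(-0.2940, 0.0315, -0.2243) tvec=(0.1240, 0.1142, 0.8307)

Intrinsics K: fx=663.5, fy=649.6, cx=319.1, cy=224.1
Marker side s = 0.225 m; corners in marker frame (Z=0):
  M0 = (-0.1125, +0.1125, 0)
  M1 = (+0.1125, +0.1125, 0)
  M2 = (+0.1125, -0.1125, 0)
  M3 = (-0.1125, -0.1125, 0)
Detected image corners:
  c0 = (351.136662, 422.976543) px
  c1 = (533.410927, 381.905836) px
  c2 = (480.080986, 212.148710) px
  c3 = (311.598076, 250.025803) px
Planar DLT: solve 8×8 A·h = b for H (H[2,2]=1):
  H  [+779.17004 +59.67881 +418.16386]
  H  [-174.46714 +650.67856 +313.38507]
  H  [+0.00219 -0.35008 +1.00000]
B = K⁻¹H; ‖b₁‖=1.203799, ‖b₂‖=1.203799; λ = 2/(‖b₁‖+‖b₂‖) = 0.830703, sign → tz>0 ⇒ λ=+0.830703
r₁ = λ·B[:,0] = (+0.97465,-0.22373,+0.00182); r₂ = λ·B[:,1] = (+0.21458,+0.93241,-0.29081)
r₃ = r₁×r₂ = (+0.06337,+0.28383,+0.95678); SVD([r₁ r₂ r₃]) → R = UVᵀ:
  R  [+0.97465 +0.21458 +0.06337]
  R  [-0.22373 +0.93241 +0.28383]
  R  [+0.00182 -0.29081 +0.95678]
t = (+0.12403, +0.11418, +0.83070) m
tr R = 2.863834; θ = arccos((tr R − 1)/2) = 0.371133 rad = 21.264°
axis k = ((R−Rᵀ)₃₂, (R−Rᵀ)₁₃, (R−Rᵀ)₂₁) / (2 sinθ) = (-0.792236, +0.084861, -0.604285)
rvec = θ·k = (-0.294025, +0.031495, -0.224270)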